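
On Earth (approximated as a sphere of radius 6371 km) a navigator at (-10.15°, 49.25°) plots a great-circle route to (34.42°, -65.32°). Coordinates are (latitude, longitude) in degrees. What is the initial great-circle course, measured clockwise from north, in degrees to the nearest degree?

With φ₁ = -0.1772, φ₂ = 0.6007, Δλ = -1.9996 rad, the forward-azimuth formula gives
θ = atan2( sin Δλ cos φ₂ , cos φ₁ sin φ₂ − sin φ₁ cos φ₂ cos Δλ ) = atan2(-0.7502, 0.4960) = -56.53°.
Adding 360° brings this into [0°, 360°): 303°.

303°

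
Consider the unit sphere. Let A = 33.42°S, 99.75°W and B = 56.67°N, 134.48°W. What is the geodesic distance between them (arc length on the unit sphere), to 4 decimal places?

1.6542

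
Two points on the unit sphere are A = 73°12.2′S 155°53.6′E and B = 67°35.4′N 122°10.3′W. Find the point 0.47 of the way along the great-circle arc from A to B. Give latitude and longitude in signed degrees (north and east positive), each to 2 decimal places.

-8.09°, -157.33°

Central angle δ = 2.6252 rad. Interpolating on the sphere with fraction f = 0.47:
P = [sin((1−f)δ)·A + sin(fδ)·B] / sin δ = 1.9926·A + 1.9113·B in Cartesian coordinates,
giving P = (-0.9136, -0.3816, -0.1407), i.e. latitude -8.09°, longitude -157.33°.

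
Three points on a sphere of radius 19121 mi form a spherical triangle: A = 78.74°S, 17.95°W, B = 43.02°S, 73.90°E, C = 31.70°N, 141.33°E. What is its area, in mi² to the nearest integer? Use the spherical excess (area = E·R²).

Side lengths (central angles): a = 1.6908, b = 2.3060, c = 0.8440 rad; semiperimeter s = 2.4204.
By l'Huilier's theorem, tan(E/4) = √[tan(s/2) tan((s−a)/2) tan((s−b)/2) tan((s−c)/2)], giving spherical excess E = 0.9478 rad.
Area = E·R² = 0.9478 × (19121)² ≈ 346528283 mi².

346528283 mi²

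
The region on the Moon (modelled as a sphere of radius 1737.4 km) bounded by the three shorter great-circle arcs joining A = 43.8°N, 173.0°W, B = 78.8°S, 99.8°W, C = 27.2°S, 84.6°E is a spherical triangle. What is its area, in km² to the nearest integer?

Side lengths (central angles): a = 1.2910, b = 2.0423, c = 2.2633 rad; semiperimeter s = 2.7983.
By l'Huilier's theorem, tan(E/4) = √[tan(s/2) tan((s−a)/2) tan((s−b)/2) tan((s−c)/2)], giving spherical excess E = 2.6186 rad.
Area = E·R² = 2.6186 × (1737.4)² ≈ 7904320 km².

7904320 km²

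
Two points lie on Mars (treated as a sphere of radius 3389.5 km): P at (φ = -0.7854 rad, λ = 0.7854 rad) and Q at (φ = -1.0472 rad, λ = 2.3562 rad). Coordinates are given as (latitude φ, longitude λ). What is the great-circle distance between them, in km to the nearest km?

In radians: φ₁ = -0.7854, φ₂ = -1.0472, Δλ = 90.000° = 1.5708 rad.
Haversine: a = sin²(Δφ/2) + cos φ₁ cos φ₂ sin²(Δλ/2) = 0.0170 + (0.7071)(0.5000)(0.5000) = 0.19381.
Central angle c = 2·arcsin(√a) = 0.91174 rad.
Distance = R·c = 3389.5 × 0.9117 ≈ 3090 km.

3090 km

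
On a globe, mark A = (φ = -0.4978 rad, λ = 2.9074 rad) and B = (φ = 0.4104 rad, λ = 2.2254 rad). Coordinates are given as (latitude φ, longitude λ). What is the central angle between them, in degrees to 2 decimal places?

With latitudes φ₁ = -28.522°, φ₂ = 23.514° and longitude difference Δλ = -39.076°:
cos c = sin φ₁ sin φ₂ + cos φ₁ cos φ₂ cos Δλ = (-0.4775)(0.3990) + (0.8786)(0.9170)(0.7763) = 0.43495,
so c = arccos(0.43495) = 1.12082 rad.
So the angular separation is 64.22°.

64.22°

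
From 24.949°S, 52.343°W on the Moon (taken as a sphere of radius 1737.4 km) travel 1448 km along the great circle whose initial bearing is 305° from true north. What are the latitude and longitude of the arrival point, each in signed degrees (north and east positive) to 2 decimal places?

5.82°, -89.90°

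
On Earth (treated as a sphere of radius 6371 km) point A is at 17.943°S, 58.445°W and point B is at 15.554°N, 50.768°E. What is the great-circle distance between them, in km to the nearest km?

12520 km

In radians: φ₁ = -0.3132, φ₂ = 0.2715, Δλ = 109.213° = 1.9061 rad.
cos c = sin φ₁ sin φ₂ + cos φ₁ cos φ₂ cos Δλ = (-0.3081)(0.2681) + (0.9514)(0.9634)(-0.3291) = -0.38422,
so c = arccos(-0.38422) = 1.96516 rad.
Distance = R·c = 6371 × 1.9652 ≈ 12520 km.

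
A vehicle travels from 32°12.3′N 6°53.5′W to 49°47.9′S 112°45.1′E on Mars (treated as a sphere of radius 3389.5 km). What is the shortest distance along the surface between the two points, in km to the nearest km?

7846 km

Let φ₁ = 0.5621 rad, φ₂ = -0.8691 rad, and Δλ = 2.0882 rad.
cos c = sin φ₁ sin φ₂ + cos φ₁ cos φ₂ cos Δλ = (0.5330)(-0.7638) + (0.8461)(0.6455)(-0.4946) = -0.67719,
so c = arccos(-0.67719) = 2.31473 rad.
Distance = R·c = 3389.5 × 2.3147 ≈ 7846 km.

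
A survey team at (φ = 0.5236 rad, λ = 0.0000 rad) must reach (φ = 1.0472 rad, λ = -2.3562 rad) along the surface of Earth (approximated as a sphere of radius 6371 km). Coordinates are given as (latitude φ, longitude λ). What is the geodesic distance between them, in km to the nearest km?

In radians: φ₁ = 0.5236, φ₂ = 1.0472, Δλ = -135.000° = -2.3562 rad.
cos c = sin φ₁ sin φ₂ + cos φ₁ cos φ₂ cos Δλ = (0.5000)(0.8660) + (0.8660)(0.5000)(-0.7071) = 0.12683,
so c = arccos(0.12683) = 1.44363 rad.
Distance = R·c = 6371 × 1.4436 ≈ 9197 km.

9197 km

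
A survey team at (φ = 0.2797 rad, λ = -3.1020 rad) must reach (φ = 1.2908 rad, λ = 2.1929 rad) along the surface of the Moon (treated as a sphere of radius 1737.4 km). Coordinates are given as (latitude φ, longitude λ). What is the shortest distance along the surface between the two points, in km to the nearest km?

With latitudes φ₁ = 16.026°, φ₂ = 73.957° and longitude difference Δλ = -56.625°:
cos c = sin φ₁ sin φ₂ + cos φ₁ cos φ₂ cos Δλ = (0.2761)(0.9611) + (0.9611)(0.2764)(0.5501) = 0.41144,
so c = arccos(0.41144) = 1.14677 rad.
Distance = R·c = 1737.4 × 1.1468 ≈ 1992 km.

1992 km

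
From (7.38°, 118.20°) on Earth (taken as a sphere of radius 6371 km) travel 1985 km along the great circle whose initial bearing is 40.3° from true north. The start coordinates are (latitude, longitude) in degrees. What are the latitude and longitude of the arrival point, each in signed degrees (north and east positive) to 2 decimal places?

20.74°, 130.44°

Angular distance δ = d/R = 1985/6371 = 0.31157 rad; initial bearing θ = 0.7034 rad.
sin φ₂ = sin φ₁ cos δ + cos φ₁ sin δ cos θ = (0.1284)(0.9519) + (0.9917)(0.3066)(0.7627) = 0.3541, so φ₂ = 20.74°.
Δλ = atan2(sin θ sin δ cos φ₁, cos δ − sin φ₁ sin φ₂) = atan2(0.1966, 0.9064) = 12.240°.
λ₂ = 118.200° + 12.240° = 130.44°.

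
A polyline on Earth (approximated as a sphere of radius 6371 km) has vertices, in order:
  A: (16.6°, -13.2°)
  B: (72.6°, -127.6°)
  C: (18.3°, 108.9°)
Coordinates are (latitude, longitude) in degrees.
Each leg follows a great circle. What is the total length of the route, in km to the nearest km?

18115 km

Leg A→B: central angle 1.4159 rad, distance 9021.0 km.
Leg B→C: central angle 1.4274 rad, distance 9093.9 km.
Total: 9021.0 + 9093.9 ≈ 18115 km.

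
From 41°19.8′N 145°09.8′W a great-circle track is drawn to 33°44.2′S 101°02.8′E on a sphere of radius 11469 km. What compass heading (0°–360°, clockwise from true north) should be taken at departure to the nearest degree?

With φ₁ = 0.7213, φ₂ = -0.5888, Δλ = -1.9860 rad, the forward-azimuth formula gives
θ = atan2( sin Δλ cos φ₂ , cos φ₁ sin φ₂ − sin φ₁ cos φ₂ cos Δλ ) = atan2(-0.7609, -0.1955) = -104.41°.
Adding 360° brings this into [0°, 360°): 256°.

256°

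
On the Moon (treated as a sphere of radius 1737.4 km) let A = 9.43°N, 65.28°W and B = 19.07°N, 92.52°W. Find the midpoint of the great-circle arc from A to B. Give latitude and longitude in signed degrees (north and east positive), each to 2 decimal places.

14.64°, -78.60°

The central angle between A and B is δ = 0.4897 rad.
With f = 0.5, the slerp weights are sin((1−f)δ)/sin δ = 0.5154 and sin(fδ)/sin δ = 0.5154.
Weighted sum of the unit vectors: (0.5154)·(0.4125,-0.8961,0.1638) + (0.5154)·(-0.0416,-0.9442,0.3267) = (0.1912, -0.9484, 0.2528).
Converting back: φ = atan2(z, √(x²+y²)) = 14.64°, λ = atan2(y, x) = -78.60°.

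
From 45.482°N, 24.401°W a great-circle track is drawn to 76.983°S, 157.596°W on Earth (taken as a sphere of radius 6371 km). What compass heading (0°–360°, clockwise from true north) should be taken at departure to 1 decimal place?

196.0°

With φ₁ = 0.7938, φ₂ = -1.3436, Δλ = -2.3247 rad, the forward-azimuth formula gives
θ = atan2( sin Δλ cos φ₂ , cos φ₁ sin φ₂ − sin φ₁ cos φ₂ cos Δλ ) = atan2(-0.1642, -0.5732) = -164.01°.
Adding 360° brings this into [0°, 360°): 196.0°.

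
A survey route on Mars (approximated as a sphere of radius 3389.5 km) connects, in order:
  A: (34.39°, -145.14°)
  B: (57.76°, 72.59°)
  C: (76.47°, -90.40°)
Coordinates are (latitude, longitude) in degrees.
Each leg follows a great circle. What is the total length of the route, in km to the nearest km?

Leg A→B: central angle 1.4409 rad, distance 4883.8 km.
Leg B→C: central angle 0.7912 rad, distance 2681.7 km.
Total: 4883.8 + 2681.7 ≈ 7566 km.

7566 km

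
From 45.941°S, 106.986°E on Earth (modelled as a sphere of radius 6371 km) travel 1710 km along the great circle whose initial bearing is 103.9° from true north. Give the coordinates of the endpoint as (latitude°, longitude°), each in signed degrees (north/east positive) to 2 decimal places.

Angular distance δ = d/R = 1710/6371 = 0.26840 rad; initial bearing θ = 1.8134 rad.
sin φ₂ = sin φ₁ cos δ + cos φ₁ sin δ cos θ = (-0.7186)(0.9642) + (0.6954)(0.2652)(-0.2402) = -0.7372, so φ₂ = -47.49°.
Δλ = atan2(sin θ sin δ cos φ₁, cos δ − sin φ₁ sin φ₂) = atan2(0.1790, 0.4344) = 22.395°.
λ₂ = 106.986° + 22.395° = 129.38°.

-47.49°, 129.38°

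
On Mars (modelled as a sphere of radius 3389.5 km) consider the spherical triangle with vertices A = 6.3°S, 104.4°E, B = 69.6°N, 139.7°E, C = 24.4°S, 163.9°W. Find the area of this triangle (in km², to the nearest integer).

Side lengths (central angles): a = 1.7839, b = 1.5523, c = 1.3899 rad; semiperimeter s = 2.3631.
By l'Huilier's theorem, tan(E/4) = √[tan(s/2) tan((s−a)/2) tan((s−b)/2) tan((s−c)/2)], giving spherical excess E = 1.5430 rad.
Area = E·R² = 1.5430 × (3389.5)² ≈ 17726522 km².

17726522 km²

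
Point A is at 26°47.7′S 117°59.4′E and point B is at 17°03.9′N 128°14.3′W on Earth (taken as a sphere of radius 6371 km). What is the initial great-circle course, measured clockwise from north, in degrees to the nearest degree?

Δλ = 113.772° = 1.9857 rad.
y = sin Δλ · cos φ₂ = (0.9152)(0.9560) = 0.8749
x = cos φ₁ sin φ₂ − sin φ₁ cos φ₂ cos Δλ = (0.8926)(0.2935) − (-0.4508)(0.9560)(-0.4031) = 0.0882
θ = atan2(y, x) = 84.24°, so the bearing is 84°.

84°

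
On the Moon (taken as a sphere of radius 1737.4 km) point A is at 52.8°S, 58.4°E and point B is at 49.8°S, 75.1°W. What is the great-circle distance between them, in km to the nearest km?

2127 km

In radians: φ₁ = -0.9215, φ₂ = -0.8692, Δλ = -133.500° = -2.3300 rad.
cos c = sin φ₁ sin φ₂ + cos φ₁ cos φ₂ cos Δλ = (-0.7965)(-0.7638) + (0.6046)(0.6455)(-0.6884) = 0.33976,
so c = arccos(0.33976) = 1.22413 rad.
Distance = R·c = 1737.4 × 1.2241 ≈ 2127 km.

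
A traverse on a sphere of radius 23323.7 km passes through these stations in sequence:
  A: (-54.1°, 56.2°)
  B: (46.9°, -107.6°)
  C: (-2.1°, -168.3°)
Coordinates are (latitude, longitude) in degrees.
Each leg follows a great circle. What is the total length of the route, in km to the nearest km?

97524 km

Leg A→B: central angle 2.9230 rad, distance 68175.5 km.
Leg B→C: central angle 1.2583 rad, distance 29349.0 km.
Total: 68175.5 + 29349.0 ≈ 97524 km.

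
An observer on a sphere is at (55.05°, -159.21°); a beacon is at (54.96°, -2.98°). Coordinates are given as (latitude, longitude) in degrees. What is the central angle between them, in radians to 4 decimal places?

1.1917 rad

With latitudes φ₁ = 55.050°, φ₂ = 54.960° and longitude difference Δλ = 156.230°:
cos c = sin φ₁ sin φ₂ + cos φ₁ cos φ₂ cos Δλ = (0.8197)(0.8188) + (0.5729)(0.5741)(-0.9152) = 0.37009,
so c = arccos(0.37009) = 1.19170 rad.
So the angular separation is 1.1917 rad.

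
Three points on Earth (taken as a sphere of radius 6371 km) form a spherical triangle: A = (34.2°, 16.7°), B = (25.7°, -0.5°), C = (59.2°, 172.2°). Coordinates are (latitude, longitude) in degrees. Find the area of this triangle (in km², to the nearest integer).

Side lengths (central angles): a = 1.6561, b = 1.4732, c = 0.2988 rad; semiperimeter s = 1.7140.
By l'Huilier's theorem, tan(E/4) = √[tan(s/2) tan((s−a)/2) tan((s−b)/2) tan((s−c)/2)], giving spherical excess E = 0.2352 rad.
Area = E·R² = 0.2352 × (6371)² ≈ 9546658 km².

9546658 km²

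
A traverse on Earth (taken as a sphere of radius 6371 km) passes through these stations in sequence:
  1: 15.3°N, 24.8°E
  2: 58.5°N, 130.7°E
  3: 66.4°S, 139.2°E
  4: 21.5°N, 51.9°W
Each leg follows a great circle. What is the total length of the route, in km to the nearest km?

38319 km

Leg 1→2: central angle 1.4838 rad, distance 9453.1 km.
Leg 2→3: central angle 2.1827 rad, distance 13906.1 km.
Leg 3→4: central angle 2.3481 rad, distance 14959.8 km.
Total: 9453.1 + 13906.1 + 14959.8 ≈ 38319 km.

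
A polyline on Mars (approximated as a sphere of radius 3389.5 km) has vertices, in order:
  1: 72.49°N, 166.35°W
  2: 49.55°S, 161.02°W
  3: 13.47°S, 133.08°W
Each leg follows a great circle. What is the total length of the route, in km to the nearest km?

Leg 1→2: central angle 2.1310 rad, distance 7223.0 km.
Leg 2→3: central angle 0.7456 rad, distance 2527.4 km.
Total: 7223.0 + 2527.4 ≈ 9750 km.

9750 km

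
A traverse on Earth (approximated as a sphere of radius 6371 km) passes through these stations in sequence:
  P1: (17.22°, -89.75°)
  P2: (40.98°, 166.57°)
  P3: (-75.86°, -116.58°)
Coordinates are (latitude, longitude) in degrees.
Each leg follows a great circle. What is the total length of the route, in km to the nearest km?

23917 km

Leg P1→P2: central angle 1.5472 rad, distance 9857.2 km.
Leg P2→P3: central angle 2.2068 rad, distance 14059.4 km.
Total: 9857.2 + 14059.4 ≈ 23917 km.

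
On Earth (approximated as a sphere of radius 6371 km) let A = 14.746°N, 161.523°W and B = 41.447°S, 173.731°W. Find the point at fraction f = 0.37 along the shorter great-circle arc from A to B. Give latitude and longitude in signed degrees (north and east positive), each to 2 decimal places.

The central angle between A and B is δ = 1.0004 rad.
With f = 0.37, the slerp weights are sin((1−f)δ)/sin δ = 0.7002 and sin(fδ)/sin δ = 0.4298.
Weighted sum of the unit vectors: (0.7002)·(-0.9172,-0.3065,0.2545) + (0.4298)·(-0.7451,-0.0819,-0.6619) = (-0.9625, -0.2498, -0.1063).
Converting back: φ = atan2(z, √(x²+y²)) = -6.10°, λ = atan2(y, x) = -165.45°.

-6.10°, -165.45°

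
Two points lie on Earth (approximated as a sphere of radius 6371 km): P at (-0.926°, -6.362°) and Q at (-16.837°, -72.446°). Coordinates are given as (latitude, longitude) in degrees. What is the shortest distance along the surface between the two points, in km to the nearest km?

7437 km

With latitudes φ₁ = -0.926°, φ₂ = -16.837° and longitude difference Δλ = -66.084°:
cos c = sin φ₁ sin φ₂ + cos φ₁ cos φ₂ cos Δλ = (-0.0162)(-0.2896) + (0.9999)(0.9571)(0.4054) = 0.39265,
so c = arccos(0.39265) = 1.16729 rad.
Distance = R·c = 6371 × 1.1673 ≈ 7437 km.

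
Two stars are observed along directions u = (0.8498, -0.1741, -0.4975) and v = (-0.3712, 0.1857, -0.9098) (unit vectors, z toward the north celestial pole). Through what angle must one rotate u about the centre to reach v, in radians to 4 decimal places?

1.4658 rad

u·v = 0.1048; |u| = 1.0000, |v| = 1.0000.
cos θ = (u·v)/(|u||v|) = 0.1049, so θ = 1.4658 rad.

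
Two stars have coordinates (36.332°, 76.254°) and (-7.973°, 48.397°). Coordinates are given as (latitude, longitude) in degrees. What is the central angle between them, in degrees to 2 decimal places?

51.45°

With latitudes φ₁ = 36.332°, φ₂ = -7.973° and longitude difference Δλ = -27.857°:
Haversine: a = sin²(Δφ/2) + cos φ₁ cos φ₂ sin²(Δλ/2) = 0.1422 + (0.8056)(0.9903)(0.0579) = 0.18841.
Central angle c = 2·arcsin(√a) = 0.89800 rad.
So the angular separation is 51.45°.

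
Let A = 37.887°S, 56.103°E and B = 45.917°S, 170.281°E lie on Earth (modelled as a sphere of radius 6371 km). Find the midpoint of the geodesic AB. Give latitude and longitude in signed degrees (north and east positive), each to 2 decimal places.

-58.68°, 107.63°

Central angle δ = 1.3528 rad. Interpolating on the sphere with fraction f = 0.5:
P = [sin((1−f)δ)·A + sin(fδ)·B] / sin δ = 0.6412·A + 0.6412·B in Cartesian coordinates,
giving P = (-0.1574, 0.4953, -0.8543), i.e. latitude -58.68°, longitude 107.63°.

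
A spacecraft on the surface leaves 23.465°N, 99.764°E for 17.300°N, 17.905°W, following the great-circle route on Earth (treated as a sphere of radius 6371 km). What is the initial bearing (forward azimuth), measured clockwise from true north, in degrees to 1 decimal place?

With φ₁ = 0.4095, φ₂ = 0.3019, Δλ = -2.0537 rad, the forward-azimuth formula gives
θ = atan2( sin Δλ cos φ₂ , cos φ₁ sin φ₂ − sin φ₁ cos φ₂ cos Δλ ) = atan2(-0.8456, 0.4493) = -62.01°.
Adding 360° brings this into [0°, 360°): 298.0°.

298.0°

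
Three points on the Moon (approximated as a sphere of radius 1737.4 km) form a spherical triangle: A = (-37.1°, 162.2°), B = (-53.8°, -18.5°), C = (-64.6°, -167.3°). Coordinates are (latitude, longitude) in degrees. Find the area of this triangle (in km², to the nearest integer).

544377 km²

Side lengths (central angles): a = 1.0330, b = 0.5741, c = 1.5551 rad; semiperimeter s = 1.5811.
By l'Huilier's theorem, tan(E/4) = √[tan(s/2) tan((s−a)/2) tan((s−b)/2) tan((s−c)/2)], giving spherical excess E = 0.1803 rad.
Area = E·R² = 0.1803 × (1737.4)² ≈ 544377 km².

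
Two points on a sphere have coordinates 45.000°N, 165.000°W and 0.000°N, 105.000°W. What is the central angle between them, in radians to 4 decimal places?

1.2094 rad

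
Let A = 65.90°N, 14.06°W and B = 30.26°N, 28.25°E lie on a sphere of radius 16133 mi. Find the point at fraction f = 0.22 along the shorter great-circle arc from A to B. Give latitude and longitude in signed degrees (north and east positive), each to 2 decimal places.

Central angle δ = 0.7658 rad. Interpolating on the sphere with fraction f = 0.22:
P = [sin((1−f)δ)·A + sin(fδ)·B] / sin δ = 0.8115·A + 0.2419·B in Cartesian coordinates,
giving P = (0.5055, 0.0184, 0.8626), i.e. latitude 59.61°, longitude 2.09°.

59.61°, 2.09°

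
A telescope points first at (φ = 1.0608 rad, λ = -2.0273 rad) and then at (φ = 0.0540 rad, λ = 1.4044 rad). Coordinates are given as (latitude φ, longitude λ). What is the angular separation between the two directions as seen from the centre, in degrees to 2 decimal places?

With latitudes φ₁ = 60.779°, φ₂ = 3.094° and longitude difference Δλ = -163.378°:
cos c = sin φ₁ sin φ₂ + cos φ₁ cos φ₂ cos Δλ = (0.8727)(0.0540) + (0.4882)(0.9985)(-0.9582) = -0.41999,
so c = arccos(-0.41999) = 2.00423 rad.
So the angular separation is 114.83°.

114.83°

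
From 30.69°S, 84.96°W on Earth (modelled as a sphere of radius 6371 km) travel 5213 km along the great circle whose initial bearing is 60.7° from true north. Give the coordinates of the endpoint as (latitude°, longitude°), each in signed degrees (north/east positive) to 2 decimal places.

Angular distance δ = d/R = 5213/6371 = 0.81824 rad; initial bearing θ = 1.0594 rad.
sin φ₂ = sin φ₁ cos δ + cos φ₁ sin δ cos θ = (-0.5104)(0.6835) + (0.8599)(0.7299)(0.4894) = -0.0417, so φ₂ = -2.39°.
Δλ = atan2(sin θ sin δ cos φ₁, cos δ − sin φ₁ sin φ₂) = atan2(0.5474, 0.6622) = 39.577°.
λ₂ = -84.960° + 39.577° = -45.38°.

-2.39°, -45.38°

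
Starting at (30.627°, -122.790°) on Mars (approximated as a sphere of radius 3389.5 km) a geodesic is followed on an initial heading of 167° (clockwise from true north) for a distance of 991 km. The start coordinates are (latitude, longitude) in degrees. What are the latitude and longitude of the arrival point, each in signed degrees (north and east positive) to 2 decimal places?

Angular distance δ = d/R = 991/3389.5 = 0.29237 rad; initial bearing θ = 2.9147 rad.
sin φ₂ = sin φ₁ cos δ + cos φ₁ sin δ cos θ = (0.5094)(0.9576) + (0.8605)(0.2882)(-0.9744) = 0.2462, so φ₂ = 14.25°.
Δλ = atan2(sin θ sin δ cos φ₁, cos δ − sin φ₁ sin φ₂) = atan2(0.0558, 0.8322) = 3.836°.
λ₂ = -122.790° + 3.836° = -118.95°.

14.25°, -118.95°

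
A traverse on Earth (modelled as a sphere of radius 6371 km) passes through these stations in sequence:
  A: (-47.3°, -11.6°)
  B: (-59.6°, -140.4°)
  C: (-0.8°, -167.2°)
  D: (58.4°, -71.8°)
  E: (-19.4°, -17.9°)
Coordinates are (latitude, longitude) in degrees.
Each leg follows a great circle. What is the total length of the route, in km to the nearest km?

Leg A→B: central angle 1.1386 rad, distance 7254.2 km.
Leg B→C: central angle 1.0887 rad, distance 6935.8 km.
Leg C→D: central angle 1.6320 rad, distance 10397.7 km.
Leg D→E: central angle 1.5625 rad, distance 9954.7 km.
Total: 7254.2 + 6935.8 + 10397.7 + 9954.7 ≈ 34542 km.

34542 km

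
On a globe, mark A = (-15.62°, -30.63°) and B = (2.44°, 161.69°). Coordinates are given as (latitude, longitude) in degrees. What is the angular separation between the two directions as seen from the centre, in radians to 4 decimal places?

In radians: φ₁ = -0.2726, φ₂ = 0.0426, Δλ = -167.680° = -2.9266 rad.
Haversine: a = sin²(Δφ/2) + cos φ₁ cos φ₂ sin²(Δλ/2) = 0.0246 + (0.9631)(0.9991)(0.9885) = 0.97575.
Central angle c = 2·arcsin(√a) = 2.82887 rad.
So the angular separation is 2.8289 rad.

2.8289 rad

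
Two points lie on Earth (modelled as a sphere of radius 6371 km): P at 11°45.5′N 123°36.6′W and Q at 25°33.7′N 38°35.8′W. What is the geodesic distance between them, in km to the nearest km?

8953 km

With latitudes φ₁ = 11.758°, φ₂ = 25.562° and longitude difference Δλ = 85.013°:
cos c = sin φ₁ sin φ₂ + cos φ₁ cos φ₂ cos Δλ = (0.2038)(0.4315) + (0.9790)(0.9021)(0.0869) = 0.16470,
so c = arccos(0.16470) = 1.40534 rad.
Distance = R·c = 6371 × 1.4053 ≈ 8953 km.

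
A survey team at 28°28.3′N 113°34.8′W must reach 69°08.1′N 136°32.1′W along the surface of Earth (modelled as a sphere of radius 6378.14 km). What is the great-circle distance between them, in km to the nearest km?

4764 km

Let φ₁ = 0.4969 rad, φ₂ = 1.2066 rad, and Δλ = -0.4006 rad.
Haversine: a = sin²(Δφ/2) + cos φ₁ cos φ₂ sin²(Δλ/2) = 0.1207 + (0.8791)(0.3562)(0.0396) = 0.13312.
Central angle c = 2·arcsin(√a) = 0.74696 rad.
Distance = R·c = 6378.14 × 0.7470 ≈ 4764 km.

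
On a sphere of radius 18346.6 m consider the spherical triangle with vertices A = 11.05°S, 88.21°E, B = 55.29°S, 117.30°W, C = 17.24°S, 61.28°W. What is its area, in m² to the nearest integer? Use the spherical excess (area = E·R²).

595212722 m²

Side lengths (central angles): a = 0.9913, b = 2.4200, c = 1.9250 rad; semiperimeter s = 2.6682.
By l'Huilier's theorem, tan(E/4) = √[tan(s/2) tan((s−a)/2) tan((s−b)/2) tan((s−c)/2)], giving spherical excess E = 1.7683 rad.
Area = E·R² = 1.7683 × (18346.6)² ≈ 595212722 m².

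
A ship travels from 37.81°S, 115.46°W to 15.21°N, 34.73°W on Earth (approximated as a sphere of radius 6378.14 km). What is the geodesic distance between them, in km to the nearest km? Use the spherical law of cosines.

With latitudes φ₁ = -37.810°, φ₂ = 15.210° and longitude difference Δλ = 80.730°:
cos c = sin φ₁ sin φ₂ + cos φ₁ cos φ₂ cos Δλ = (-0.6130)(0.2624) + (0.7900)(0.9650)(0.1611) = -0.03803,
so c = arccos(-0.03803) = 1.60883 rad.
Distance = R·c = 6378.14 × 1.6088 ≈ 10261 km.

10261 km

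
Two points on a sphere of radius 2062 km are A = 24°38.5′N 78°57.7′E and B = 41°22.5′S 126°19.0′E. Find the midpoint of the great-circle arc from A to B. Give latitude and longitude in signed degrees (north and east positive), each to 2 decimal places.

Central angle δ = 1.3832 rad. Interpolating on the sphere with fraction f = 0.5:
P = [sin((1−f)δ)·A + sin(fδ)·B] / sin δ = 0.6492·A + 0.6492·B in Cartesian coordinates,
giving P = (-0.1755, 0.9716, -0.1584), i.e. latitude -9.12°, longitude 100.24°.

-9.12°, 100.24°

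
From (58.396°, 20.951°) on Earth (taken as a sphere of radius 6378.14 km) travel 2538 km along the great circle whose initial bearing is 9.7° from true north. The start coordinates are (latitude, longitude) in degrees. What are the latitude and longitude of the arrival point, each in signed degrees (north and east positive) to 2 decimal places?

Angular distance δ = d/R = 2538/6378.14 = 0.39792 rad; initial bearing θ = 0.1693 rad.
sin φ₂ = sin φ₁ cos δ + cos φ₁ sin δ cos θ = (0.8517)(0.9219) + (0.5240)(0.3875)(0.9857) = 0.9853, so φ₂ = 80.17°.
Δλ = atan2(sin θ sin δ cos φ₁, cos δ − sin φ₁ sin φ₂) = atan2(0.0342, 0.0827) = 22.479°.
λ₂ = 20.951° + 22.479° = 43.43°.

80.17°, 43.43°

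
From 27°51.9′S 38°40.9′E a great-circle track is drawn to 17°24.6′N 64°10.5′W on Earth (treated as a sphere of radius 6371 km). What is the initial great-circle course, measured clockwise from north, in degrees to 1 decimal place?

280.1°

With φ₁ = -0.4863, φ₂ = 0.3039, Δλ = -1.7952 rad, the forward-azimuth formula gives
θ = atan2( sin Δλ cos φ₂ , cos φ₁ sin φ₂ − sin φ₁ cos φ₂ cos Δλ ) = atan2(-0.9303, 0.1653) = -79.93°.
Adding 360° brings this into [0°, 360°): 280.1°.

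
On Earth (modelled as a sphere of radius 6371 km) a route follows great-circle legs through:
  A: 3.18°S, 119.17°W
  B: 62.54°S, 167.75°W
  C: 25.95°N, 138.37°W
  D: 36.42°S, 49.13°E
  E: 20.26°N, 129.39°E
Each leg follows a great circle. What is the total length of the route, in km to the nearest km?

47038 km

Leg A→B: central angle 1.2091 rad, distance 7703.4 km.
Leg B→C: central angle 1.5978 rad, distance 10179.4 km.
Leg C→D: central angle 2.9275 rad, distance 18650.8 km.
Leg D→E: central angle 1.6487 rad, distance 10504.2 km.
Total: 7703.4 + 10179.4 + 18650.8 + 10504.2 ≈ 47038 km.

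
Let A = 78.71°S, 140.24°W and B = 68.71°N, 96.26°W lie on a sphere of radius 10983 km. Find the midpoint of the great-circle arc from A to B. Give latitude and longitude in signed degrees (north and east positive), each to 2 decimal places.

-5.35°, -111.36°

Central angle δ = 2.6111 rad. Interpolating on the sphere with fraction f = 0.5:
P = [sin((1−f)δ)·A + sin(fδ)·B] / sin δ = 1.9074·A + 1.9074·B in Cartesian coordinates,
giving P = (-0.3626, -0.9273, -0.0933), i.e. latitude -5.35°, longitude -111.36°.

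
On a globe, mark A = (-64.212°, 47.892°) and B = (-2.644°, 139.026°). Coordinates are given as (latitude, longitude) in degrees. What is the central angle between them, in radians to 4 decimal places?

1.5379 rad

With latitudes φ₁ = -64.212°, φ₂ = -2.644° and longitude difference Δλ = 91.134°:
cos c = sin φ₁ sin φ₂ + cos φ₁ cos φ₂ cos Δλ = (-0.9004)(-0.0461) + (0.4350)(0.9989)(-0.0198) = 0.03294,
so c = arccos(0.03294) = 1.53785 rad.
So the angular separation is 1.5379 rad.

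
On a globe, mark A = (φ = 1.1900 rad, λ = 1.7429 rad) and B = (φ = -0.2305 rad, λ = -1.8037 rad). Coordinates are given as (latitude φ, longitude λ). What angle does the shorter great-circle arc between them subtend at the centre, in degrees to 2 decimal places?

123.00°

With latitudes φ₁ = 68.182°, φ₂ = -13.207° and longitude difference Δλ = 156.795°:
Haversine: a = sin²(Δφ/2) + cos φ₁ cos φ₂ sin²(Δλ/2) = 0.4251 + (0.3717)(0.9736)(0.9595) = 0.77233.
Central angle c = 2·arcsin(√a) = 2.14678 rad.
So the angular separation is 123.00°.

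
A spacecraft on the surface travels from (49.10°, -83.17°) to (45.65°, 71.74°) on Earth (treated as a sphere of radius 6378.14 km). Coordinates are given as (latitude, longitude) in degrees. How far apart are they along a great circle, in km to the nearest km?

9213 km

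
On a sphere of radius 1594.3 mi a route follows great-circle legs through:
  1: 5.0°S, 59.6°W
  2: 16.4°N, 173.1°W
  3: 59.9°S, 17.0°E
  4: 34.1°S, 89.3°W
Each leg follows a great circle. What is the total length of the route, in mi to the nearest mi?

Leg 1→2: central angle 1.9885 rad, distance 3170.3 mi.
Leg 2→3: central angle 2.3716 rad, distance 3781.0 mi.
Leg 3→4: central angle 1.1934 rad, distance 1902.7 mi.
Total: 3170.3 + 3781.0 + 1902.7 ≈ 8854 mi.

8854 mi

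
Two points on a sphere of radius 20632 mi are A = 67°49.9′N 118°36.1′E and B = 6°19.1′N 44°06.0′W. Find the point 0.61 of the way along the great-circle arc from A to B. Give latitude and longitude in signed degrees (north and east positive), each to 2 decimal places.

46.84°, -37.72°

Central angle δ = 1.8298 rad. Interpolating on the sphere with fraction f = 0.61:
P = [sin((1−f)δ)·A + sin(fδ)·B] / sin δ = 0.6772·A + 0.9295·B in Cartesian coordinates,
giving P = (0.5411, -0.4185, 0.7294), i.e. latitude 46.84°, longitude -37.72°.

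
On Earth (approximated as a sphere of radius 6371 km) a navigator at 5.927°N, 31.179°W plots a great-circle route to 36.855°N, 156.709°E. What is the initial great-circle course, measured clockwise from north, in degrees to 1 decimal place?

350.8°

With φ₁ = 0.1034, φ₂ = 0.6432, Δλ = -3.0039 rad, the forward-azimuth formula gives
θ = atan2( sin Δλ cos φ₂ , cos φ₁ sin φ₂ − sin φ₁ cos φ₂ cos Δλ ) = atan2(-0.1098, 0.6784) = -9.19°.
Adding 360° brings this into [0°, 360°): 350.8°.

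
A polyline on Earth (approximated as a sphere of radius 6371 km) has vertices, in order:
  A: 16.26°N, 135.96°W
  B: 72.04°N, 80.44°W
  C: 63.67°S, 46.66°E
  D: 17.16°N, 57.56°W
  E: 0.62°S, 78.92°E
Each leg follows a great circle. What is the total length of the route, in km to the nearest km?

Leg A→B: central angle 1.1219 rad, distance 7147.9 km.
Leg B→C: central angle 2.7793 rad, distance 17706.8 km.
Leg C→D: central angle 1.9482 rad, distance 12412.2 km.
Leg D→E: central angle 2.3406 rad, distance 14912.1 km.
Total: 7147.9 + 17706.8 + 12412.2 + 14912.1 ≈ 52179 km.

52179 km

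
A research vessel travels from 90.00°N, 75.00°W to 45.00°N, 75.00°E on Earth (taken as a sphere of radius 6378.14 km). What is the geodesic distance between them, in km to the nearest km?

In radians: φ₁ = 1.5708, φ₂ = 0.7854, Δλ = 150.000° = 2.6180 rad.
cos c = sin φ₁ sin φ₂ + cos φ₁ cos φ₂ cos Δλ = (1.0000)(0.7071) + (0.0000)(0.7071)(-0.8660) = 0.70711,
so c = arccos(0.70711) = 0.78540 rad.
Distance = R·c = 6378.14 × 0.7854 ≈ 5009 km.

5009 km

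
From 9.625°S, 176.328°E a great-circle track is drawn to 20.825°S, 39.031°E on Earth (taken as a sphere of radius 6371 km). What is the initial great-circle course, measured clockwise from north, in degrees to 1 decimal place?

233.7°

Δλ = -137.297° = -2.3963 rad.
y = sin Δλ · cos φ₂ = (-0.6782)(0.9347) = -0.6339
x = cos φ₁ sin φ₂ − sin φ₁ cos φ₂ cos Δλ = (0.9859)(-0.3555) − (-0.1672)(0.9347)(-0.7349) = -0.4654
θ = atan2(y, x) = -126.28°; adding 360° gives 233.7°.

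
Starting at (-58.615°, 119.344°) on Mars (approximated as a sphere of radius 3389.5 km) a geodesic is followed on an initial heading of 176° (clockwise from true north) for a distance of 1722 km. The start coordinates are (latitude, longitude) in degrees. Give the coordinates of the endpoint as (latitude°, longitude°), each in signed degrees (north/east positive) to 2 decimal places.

Angular distance δ = d/R = 1722/3389.5 = 0.50804 rad; initial bearing θ = 3.0718 rad.
sin φ₂ = sin φ₁ cos δ + cos φ₁ sin δ cos θ = (-0.8537)(0.8737) + (0.5208)(0.4865)(-0.9976) = -0.9986, so φ₂ = -86.96°.
Δλ = atan2(sin θ sin δ cos φ₁, cos δ − sin φ₁ sin φ₂) = atan2(0.0177, 0.0212) = 39.797°.
λ₂ = 119.344° + 39.797° = 159.14°.

-86.96°, 159.14°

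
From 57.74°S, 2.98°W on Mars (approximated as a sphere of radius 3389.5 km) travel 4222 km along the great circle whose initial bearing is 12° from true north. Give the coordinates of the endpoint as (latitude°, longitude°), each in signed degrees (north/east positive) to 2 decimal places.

Angular distance δ = d/R = 4222/3389.5 = 1.24561 rad; initial bearing θ = 0.2094 rad.
sin φ₂ = sin φ₁ cos δ + cos φ₁ sin δ cos θ = (-0.8456)(0.3195) + (0.5338)(0.9476)(0.9781) = 0.2246, so φ₂ = 12.98°.
Δλ = atan2(sin θ sin δ cos φ₁, cos δ − sin φ₁ sin φ₂) = atan2(0.1052, 0.5094) = 11.664°.
λ₂ = -2.980° + 11.664° = 8.68°.

12.98°, 8.68°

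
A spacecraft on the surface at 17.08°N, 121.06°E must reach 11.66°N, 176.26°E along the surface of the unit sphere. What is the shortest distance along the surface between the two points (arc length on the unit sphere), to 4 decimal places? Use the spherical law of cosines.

With latitudes φ₁ = 17.080°, φ₂ = 11.660° and longitude difference Δλ = 55.200°:
cos c = sin φ₁ sin φ₂ + cos φ₁ cos φ₂ cos Δλ = (0.2937)(0.2021) + (0.9559)(0.9794)(0.5707) = 0.59364,
so c = arccos(0.59364) = 0.93522 rad.
On the unit sphere the arc length equals the central angle: 0.9352.

0.9352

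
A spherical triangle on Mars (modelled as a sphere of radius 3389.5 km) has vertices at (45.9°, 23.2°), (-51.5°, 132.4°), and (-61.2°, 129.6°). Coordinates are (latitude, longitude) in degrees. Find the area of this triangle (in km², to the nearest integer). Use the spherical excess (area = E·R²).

Side lengths (central angles): a = 0.1714, b = 2.3803, c = 2.3525 rad; semiperimeter s = 2.4521.
By l'Huilier's theorem, tan(E/4) = √[tan(s/2) tan((s−a)/2) tan((s−b)/2) tan((s−c)/2)], giving spherical excess E = 0.4153 rad.
Area = E·R² = 0.4153 × (3389.5)² ≈ 4771261 km².

4771261 km²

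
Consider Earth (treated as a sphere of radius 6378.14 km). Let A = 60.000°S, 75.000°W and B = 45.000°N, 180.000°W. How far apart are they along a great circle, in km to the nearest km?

14999 km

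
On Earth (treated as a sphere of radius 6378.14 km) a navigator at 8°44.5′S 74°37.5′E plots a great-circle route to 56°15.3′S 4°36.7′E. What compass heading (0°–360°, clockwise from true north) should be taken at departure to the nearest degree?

213°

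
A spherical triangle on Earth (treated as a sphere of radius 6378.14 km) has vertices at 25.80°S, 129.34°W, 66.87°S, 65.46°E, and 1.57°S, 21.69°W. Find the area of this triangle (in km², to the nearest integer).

Side lengths (central angles): a = 1.5261, b = 1.8348, c = 1.5124 rad; semiperimeter s = 2.4367.
By l'Huilier's theorem, tan(E/4) = √[tan(s/2) tan((s−a)/2) tan((s−b)/2) tan((s−c)/2)], giving spherical excess E = 1.7034 rad.
Area = E·R² = 1.7034 × (6378.14)² ≈ 69294480 km².

69294480 km²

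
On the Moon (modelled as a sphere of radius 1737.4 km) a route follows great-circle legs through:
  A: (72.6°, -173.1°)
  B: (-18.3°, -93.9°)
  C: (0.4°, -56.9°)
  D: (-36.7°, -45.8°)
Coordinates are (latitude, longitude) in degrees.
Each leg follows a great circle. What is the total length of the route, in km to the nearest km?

Leg A→B: central angle 1.8198 rad, distance 3161.7 km.
Leg B→C: central angle 0.7136 rad, distance 1239.7 km.
Leg C→D: central angle 0.6720 rad, distance 1167.5 km.
Total: 3161.7 + 1239.7 + 1167.5 ≈ 5569 km.

5569 km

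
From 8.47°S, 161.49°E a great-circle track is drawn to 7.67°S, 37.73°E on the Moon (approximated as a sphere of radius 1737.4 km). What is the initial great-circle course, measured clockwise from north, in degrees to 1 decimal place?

255.5°

Δλ = -123.760° = -2.1600 rad.
y = sin Δλ · cos φ₂ = (-0.8314)(0.9911) = -0.8239
x = cos φ₁ sin φ₂ − sin φ₁ cos φ₂ cos Δλ = (0.9891)(-0.1335) − (-0.1473)(0.9911)(-0.5557) = -0.2131
θ = atan2(y, x) = -104.50°; adding 360° gives 255.5°.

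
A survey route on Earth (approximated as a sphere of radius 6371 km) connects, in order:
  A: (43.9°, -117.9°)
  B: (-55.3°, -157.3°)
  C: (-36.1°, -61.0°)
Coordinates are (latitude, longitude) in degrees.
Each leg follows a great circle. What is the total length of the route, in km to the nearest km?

18786 km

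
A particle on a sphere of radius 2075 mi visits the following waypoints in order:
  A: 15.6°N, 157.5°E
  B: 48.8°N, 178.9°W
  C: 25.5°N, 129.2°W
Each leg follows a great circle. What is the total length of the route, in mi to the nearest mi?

3016 mi

Leg A→B: central angle 0.6702 rad, distance 1390.6 mi.
Leg B→C: central angle 0.7835 rad, distance 1625.7 mi.
Total: 1390.6 + 1625.7 ≈ 3016 mi.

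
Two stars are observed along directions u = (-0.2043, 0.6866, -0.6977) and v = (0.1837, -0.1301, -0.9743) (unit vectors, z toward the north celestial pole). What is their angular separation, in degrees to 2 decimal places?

u·v = 0.5529; |u| = 1.0000, |v| = 1.0000.
cos θ = (u·v)/(|u||v|) = 0.5529, so θ = 56.43°.

56.43°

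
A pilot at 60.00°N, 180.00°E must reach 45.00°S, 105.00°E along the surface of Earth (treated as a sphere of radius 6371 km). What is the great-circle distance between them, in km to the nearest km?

In radians: φ₁ = 1.0472, φ₂ = -0.7854, Δλ = -75.000° = -1.3090 rad.
cos c = sin φ₁ sin φ₂ + cos φ₁ cos φ₂ cos Δλ = (0.8660)(-0.7071) + (0.5000)(0.7071)(0.2588) = -0.52087,
so c = arccos(-0.52087) = 2.11866 rad.
Distance = R·c = 6371 × 2.1187 ≈ 13498 km.

13498 km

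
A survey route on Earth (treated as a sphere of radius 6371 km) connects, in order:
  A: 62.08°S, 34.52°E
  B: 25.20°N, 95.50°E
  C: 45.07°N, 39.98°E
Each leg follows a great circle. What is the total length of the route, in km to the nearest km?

Leg A→B: central angle 1.7423 rad, distance 11100.4 km.
Leg B→C: central angle 0.8457 rad, distance 5388.0 km.
Total: 11100.4 + 5388.0 ≈ 16488 km.

16488 km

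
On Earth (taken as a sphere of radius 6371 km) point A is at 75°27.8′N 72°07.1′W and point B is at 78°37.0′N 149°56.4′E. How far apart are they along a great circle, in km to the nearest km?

In radians: φ₁ = 1.3171, φ₂ = 1.3721, Δλ = -137.942° = -2.4075 rad.
cos c = sin φ₁ sin φ₂ + cos φ₁ cos φ₂ cos Δλ = (0.9680)(0.9803) + (0.2510)(0.1974)(-0.7425) = 0.91216,
so c = arccos(0.91216) = 0.42226 rad.
Distance = R·c = 6371 × 0.4223 ≈ 2690 km.

2690 km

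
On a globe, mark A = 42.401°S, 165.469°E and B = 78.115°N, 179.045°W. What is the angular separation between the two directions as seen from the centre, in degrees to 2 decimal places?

120.88°

In radians: φ₁ = -0.7400, φ₂ = 1.3634, Δλ = 15.486° = 0.2703 rad.
Haversine: a = sin²(Δφ/2) + cos φ₁ cos φ₂ sin²(Δλ/2) = 0.7539 + (0.7384)(0.2059)(0.0182) = 0.75665.
Central angle c = 2·arcsin(√a) = 2.10982 rad.
So the angular separation is 120.88°.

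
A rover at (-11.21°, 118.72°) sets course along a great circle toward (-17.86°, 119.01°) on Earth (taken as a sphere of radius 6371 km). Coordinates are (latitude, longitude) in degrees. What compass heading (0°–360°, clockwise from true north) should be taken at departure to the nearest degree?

178°

With φ₁ = -0.1957, φ₂ = -0.3117, Δλ = 0.0051 rad, the forward-azimuth formula gives
θ = atan2( sin Δλ cos φ₂ , cos φ₁ sin φ₂ − sin φ₁ cos φ₂ cos Δλ ) = atan2(0.0048, -0.1158) = 177.62°.
So the initial bearing is 178°.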